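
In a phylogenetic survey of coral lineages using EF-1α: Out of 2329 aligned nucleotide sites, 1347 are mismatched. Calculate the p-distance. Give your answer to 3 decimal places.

p = 1347/2329 = 0.578359… ≈ 0.578 (to 3 d.p.).

0.578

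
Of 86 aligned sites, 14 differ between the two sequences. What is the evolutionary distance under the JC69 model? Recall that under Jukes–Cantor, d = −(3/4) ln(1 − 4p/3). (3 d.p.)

p = 14/86 ≈ 0.162791.
d = −(3/4) ln(1 − 4p/3) = −0.75 ln(1 − 0.217055) = −0.75 ln(0.782945)
  = −0.75 × (-0.244693) = 0.183520 substitutions/site.

0.184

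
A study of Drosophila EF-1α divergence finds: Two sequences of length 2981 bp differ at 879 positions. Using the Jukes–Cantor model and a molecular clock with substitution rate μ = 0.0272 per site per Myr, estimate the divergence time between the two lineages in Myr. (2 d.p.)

p = 879/2981 ≈ 0.294867.
d = −(3/4) ln(1 − 4p/3) = −0.75 ln(1 − 0.393156) = −0.75 ln(0.606844)
  = −0.75 × (-0.499484) = 0.374613 substitutions/site.
Under a molecular clock d = 2μt, so t = d/(2μ) = 0.374613 / (2 × 0.0272) = 6.89 Myr.

6.89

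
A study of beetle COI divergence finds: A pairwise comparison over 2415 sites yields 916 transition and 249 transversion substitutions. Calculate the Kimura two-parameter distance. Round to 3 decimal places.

P = 916/2415 ≈ 0.379296 and Q = 249/2415 ≈ 0.103106.
Under the Kimura two-parameter model, d = −½ ln(1 − 2P − Q) − ¼ ln(1 − 2Q).
1 − 2P − Q = 0.138302, giving −½ ln(0.138302) = 0.989158.
1 − 2Q = 0.793788, giving −¼ ln(0.793788) = 0.057735.
d = 0.989158 + 0.057735 = 1.046893.

1.047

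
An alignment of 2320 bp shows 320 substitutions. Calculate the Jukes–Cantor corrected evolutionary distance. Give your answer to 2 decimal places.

0.15

p = 320/2320 ≈ 0.137931.
d = −(3/4) ln(1 − 4p/3) = −0.75 ln(1 − 0.183908) = −0.75 ln(0.816092)
  = −0.75 × (-0.203228) = 0.152421 substitutions/site.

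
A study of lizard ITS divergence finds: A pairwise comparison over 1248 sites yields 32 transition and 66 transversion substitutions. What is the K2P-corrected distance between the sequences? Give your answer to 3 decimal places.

0.083

P = 32/1248 ≈ 0.025641 and Q = 66/1248 ≈ 0.052885.
Under the Kimura two-parameter model, d = −½ ln(1 − 2P − Q) − ¼ ln(1 − 2Q).
1 − 2P − Q = 0.895833, giving −½ ln(0.895833) = 0.055001.
1 − 2Q = 0.89423, giving −¼ ln(0.89423) = 0.027948.
d = 0.055001 + 0.027948 = 0.082949.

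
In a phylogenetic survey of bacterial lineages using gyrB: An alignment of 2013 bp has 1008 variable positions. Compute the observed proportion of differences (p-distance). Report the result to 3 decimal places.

0.501

p = 1008/2013 = 0.500745… ≈ 0.501 (to 3 d.p.).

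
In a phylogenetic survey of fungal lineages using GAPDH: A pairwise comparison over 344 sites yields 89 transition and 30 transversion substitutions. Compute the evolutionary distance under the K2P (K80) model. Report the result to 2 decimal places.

P = 89/344 ≈ 0.258721 and Q = 30/344 ≈ 0.087209.
Under the Kimura two-parameter model, d = −½ ln(1 − 2P − Q) − ¼ ln(1 − 2Q).
1 − 2P − Q = 0.395349, giving −½ ln(0.395349) = 0.463993.
1 − 2Q = 0.825582, giving −¼ ln(0.825582) = 0.047917.
d = 0.463993 + 0.047917 = 0.511910.

0.51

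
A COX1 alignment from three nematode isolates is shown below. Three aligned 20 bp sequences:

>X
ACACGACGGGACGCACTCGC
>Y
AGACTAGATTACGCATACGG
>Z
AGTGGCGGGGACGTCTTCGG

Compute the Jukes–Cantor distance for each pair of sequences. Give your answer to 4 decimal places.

X–Y: 9/20 sites differ → p = 0.45, d = −0.75 ln(1 − 0.6) = 0.687218 ≈ 0.6872.
X–Z: 9/20 sites differ → p = 0.45, d = −0.75 ln(1 − 0.6) = 0.687218 ≈ 0.6872.
Y–Z: 10/20 sites differ → p = 0.5, d = −0.75 ln(1 − 0.666667) = 0.823960 ≈ 0.8240.

d(X,Y) = 0.6872, d(X,Z) = 0.6872, d(Y,Z) = 0.8240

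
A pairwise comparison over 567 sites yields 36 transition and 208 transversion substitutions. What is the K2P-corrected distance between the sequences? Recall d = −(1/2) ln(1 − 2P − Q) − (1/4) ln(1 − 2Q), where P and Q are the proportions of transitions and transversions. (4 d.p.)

P = 36/567 ≈ 0.063492 and Q = 208/567 ≈ 0.366843.
Under the Kimura two-parameter model, d = −½ ln(1 − 2P − Q) − ¼ ln(1 − 2Q).
1 − 2P − Q = 0.506173, giving −½ ln(0.506173) = 0.340438.
1 − 2Q = 0.266314, giving −¼ ln(0.266314) = 0.330770.
d = 0.340438 + 0.330770 = 0.671208.

0.6712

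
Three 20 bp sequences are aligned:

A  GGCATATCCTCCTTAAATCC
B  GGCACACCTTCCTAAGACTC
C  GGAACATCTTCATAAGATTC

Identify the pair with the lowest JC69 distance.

A–B: 7/20 differ, p = 0.350, d = 0.471.
A–C: 7/20 differ, p = 0.350, d = 0.471.
B–C: 4/20 differ, p = 0.200, d = 0.233.
The smallest distance is between B and C.

B and C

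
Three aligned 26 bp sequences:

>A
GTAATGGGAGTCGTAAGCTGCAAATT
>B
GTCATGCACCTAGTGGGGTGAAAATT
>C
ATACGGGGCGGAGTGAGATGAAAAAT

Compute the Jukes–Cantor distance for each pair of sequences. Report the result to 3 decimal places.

A–B: 10/26 sites differ → p ≈ 0.384615, d = −0.75 ln(1 − 0.51282) = 0.539341 ≈ 0.539.
A–C: 10/26 sites differ → p ≈ 0.384615, d = −0.75 ln(1 − 0.51282) = 0.539341 ≈ 0.539.
B–C: 11/26 sites differ → p ≈ 0.423077, d = −0.75 ln(1 − 0.564103) = 0.622762 ≈ 0.623.

d(A,B) = 0.539, d(A,C) = 0.539, d(B,C) = 0.623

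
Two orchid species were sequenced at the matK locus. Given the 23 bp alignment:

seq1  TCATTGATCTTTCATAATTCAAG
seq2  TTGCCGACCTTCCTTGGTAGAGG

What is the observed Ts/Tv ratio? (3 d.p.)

Transitions are A↔G and C↔T; transversions are all other mismatches.
Transitions: 9. Transversions: 3.
R = 9/3 = 3.000.

3.000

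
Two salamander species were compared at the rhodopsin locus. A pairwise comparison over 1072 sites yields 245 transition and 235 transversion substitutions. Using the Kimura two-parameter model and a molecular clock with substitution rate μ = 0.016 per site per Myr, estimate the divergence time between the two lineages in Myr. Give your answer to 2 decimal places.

P = 245/1072 ≈ 0.228545 and Q = 235/1072 ≈ 0.219216.
Under the Kimura two-parameter model, d = −½ ln(1 − 2P − Q) − ¼ ln(1 − 2Q).
1 − 2P − Q = 0.323694, giving −½ ln(0.323694) = 0.563978.
1 − 2Q = 0.561568, giving −¼ ln(0.561568) = 0.144256.
d = 0.563978 + 0.144256 = 0.708234.
Under a molecular clock d = 2μt, so t = d/(2μ) = 0.708234 / (2 × 0.016) = 22.13 Myr.

22.13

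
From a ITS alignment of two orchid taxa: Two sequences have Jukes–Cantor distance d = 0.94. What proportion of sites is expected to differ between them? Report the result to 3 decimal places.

p = (3/4)(1 − e^(−4d/3)) = 0.75 × (1 − e^(-1.253333)) = 0.75 × (1 − 0.285551) = 0.535837.

0.536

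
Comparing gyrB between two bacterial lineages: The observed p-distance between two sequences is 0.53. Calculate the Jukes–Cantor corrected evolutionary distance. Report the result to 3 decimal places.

d = −(3/4) ln(1 − 4p/3) = −0.75 ln(1 − 0.706667) = −0.75 ln(0.293333)
  = −0.75 × (-1.226447) = 0.919835 substitutions/site.

0.920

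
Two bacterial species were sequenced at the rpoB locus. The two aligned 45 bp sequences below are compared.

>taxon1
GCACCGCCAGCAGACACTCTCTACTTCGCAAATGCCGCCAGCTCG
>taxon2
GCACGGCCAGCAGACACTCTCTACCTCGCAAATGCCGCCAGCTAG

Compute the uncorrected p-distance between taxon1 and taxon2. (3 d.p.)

0.067

The sequences differ at 3 of 45 positions (sites 5, 25, 44).
p = 3/45 = 0.066666… ≈ 0.067 (to 3 d.p.).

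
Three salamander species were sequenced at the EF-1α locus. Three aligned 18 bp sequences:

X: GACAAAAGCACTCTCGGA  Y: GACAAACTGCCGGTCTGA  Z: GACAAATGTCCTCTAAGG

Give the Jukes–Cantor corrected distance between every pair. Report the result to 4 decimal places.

X–Y: 7/18 sites differ → p ≈ 0.388889, d = −0.75 ln(1 − 0.518519) = 0.548166 ≈ 0.5482.
X–Z: 6/18 sites differ → p ≈ 0.333333, d = −0.75 ln(1 − 0.444444) = 0.440839 ≈ 0.4408.
Y–Z: 8/18 sites differ → p ≈ 0.444444, d = −0.75 ln(1 − 0.592592) = 0.673455 ≈ 0.6735.

d(X,Y) = 0.5482, d(X,Z) = 0.4408, d(Y,Z) = 0.6735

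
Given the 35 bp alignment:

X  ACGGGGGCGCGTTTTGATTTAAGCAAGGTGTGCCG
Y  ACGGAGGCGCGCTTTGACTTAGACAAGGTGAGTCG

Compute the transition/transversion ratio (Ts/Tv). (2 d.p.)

Transitions are A↔G and C↔T; transversions are all other mismatches.
Transitions: 6. Transversions: 1.
R = 6/1 = 6.00.

6.00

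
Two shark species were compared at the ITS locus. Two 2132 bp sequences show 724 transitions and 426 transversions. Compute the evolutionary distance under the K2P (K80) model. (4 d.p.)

1.1835

P = 724/2132 ≈ 0.339587 and Q = 426/2132 ≈ 0.199812.
Under the Kimura two-parameter model, d = −½ ln(1 − 2P − Q) − ¼ ln(1 − 2Q).
1 − 2P − Q = 0.121014, giving −½ ln(0.121014) = 1.055925.
1 − 2Q = 0.600376, giving −¼ ln(0.600376) = 0.127550.
d = 1.055925 + 0.127550 = 1.183475.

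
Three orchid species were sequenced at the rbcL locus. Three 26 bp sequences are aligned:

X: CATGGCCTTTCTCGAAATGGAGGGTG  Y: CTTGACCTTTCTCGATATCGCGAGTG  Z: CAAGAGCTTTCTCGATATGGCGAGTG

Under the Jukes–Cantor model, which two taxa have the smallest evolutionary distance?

X–Y: 6/26 differ, p = 0.231, d = 0.276.
X–Z: 6/26 differ, p = 0.231, d = 0.276.
Y–Z: 4/26 differ, p = 0.154, d = 0.172.
The smallest distance is between Y and Z.

Y and Z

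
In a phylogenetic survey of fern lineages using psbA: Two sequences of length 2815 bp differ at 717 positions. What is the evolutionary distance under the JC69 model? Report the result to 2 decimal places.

0.31

p = 717/2815 ≈ 0.254707.
d = −(3/4) ln(1 − 4p/3) = −0.75 ln(1 − 0.339609) = −0.75 ln(0.660391)
  = −0.75 × (-0.414923) = 0.311192 substitutions/site.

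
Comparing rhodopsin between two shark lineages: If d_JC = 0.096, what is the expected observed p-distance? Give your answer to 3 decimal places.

0.090

p = (3/4)(1 − e^(−4d/3)) = 0.75 × (1 − e^(-0.128)) = 0.75 × (1 − 0.879853) = 0.090110.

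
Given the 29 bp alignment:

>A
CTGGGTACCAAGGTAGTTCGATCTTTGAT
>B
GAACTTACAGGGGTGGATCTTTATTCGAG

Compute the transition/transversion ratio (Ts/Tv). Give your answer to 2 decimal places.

Transitions are A↔G and C↔T; transversions are all other mismatches.
Transitions: 5. Transversions: 10.
R = 5/10 = 0.50.

0.50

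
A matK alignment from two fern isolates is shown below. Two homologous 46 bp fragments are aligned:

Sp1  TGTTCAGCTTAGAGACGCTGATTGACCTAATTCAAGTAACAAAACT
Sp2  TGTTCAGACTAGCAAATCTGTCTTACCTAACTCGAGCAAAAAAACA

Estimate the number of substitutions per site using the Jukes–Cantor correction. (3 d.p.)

0.390

The sequences differ at 14 of 46 sites, so p = 14/46 ≈ 0.304348.
d = −(3/4) ln(1 − 4p/3) = −0.75 ln(1 − 0.405797) = −0.75 ln(0.594203)
  = −0.75 × (-0.520534) = 0.390401 substitutions/site.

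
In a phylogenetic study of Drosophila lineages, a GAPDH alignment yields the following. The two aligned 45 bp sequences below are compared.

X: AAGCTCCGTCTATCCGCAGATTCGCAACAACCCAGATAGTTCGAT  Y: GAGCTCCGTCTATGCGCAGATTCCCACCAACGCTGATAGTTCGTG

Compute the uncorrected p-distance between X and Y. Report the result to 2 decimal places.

0.18

The sequences differ at 8 of 45 positions (sites 1, 14, 24, 27, 32, 34, 44, 45).
p = 8/45 = 0.177777… ≈ 0.18 (to 2 d.p.).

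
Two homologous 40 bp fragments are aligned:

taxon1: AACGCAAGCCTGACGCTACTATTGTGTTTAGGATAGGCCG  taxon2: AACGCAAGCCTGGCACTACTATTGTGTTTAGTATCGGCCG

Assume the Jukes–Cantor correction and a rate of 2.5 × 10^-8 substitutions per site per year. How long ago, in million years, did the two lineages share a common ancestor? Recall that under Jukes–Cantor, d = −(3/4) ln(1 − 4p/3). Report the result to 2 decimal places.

2.15

The sequences differ at 4 of 40 sites (13, 15, 32, 35), so p = 4/40 = 0.1.
d = −(3/4) ln(1 − 4p/3) = −0.75 ln(1 − 0.133333) = −0.75 ln(0.866667)
  = −0.75 × (-0.143100) = 0.107325 substitutions/site.
Under a molecular clock d = 2μt, so t = d/(2μ) = 0.107325 / (2 × 2.5 × 10^-8) = 2.15 million years.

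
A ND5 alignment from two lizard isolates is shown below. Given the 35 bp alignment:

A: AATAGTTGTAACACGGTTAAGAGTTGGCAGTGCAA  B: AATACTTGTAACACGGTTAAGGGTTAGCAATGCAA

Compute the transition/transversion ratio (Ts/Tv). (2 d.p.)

3.00

Transitions are A↔G and C↔T; transversions are all other mismatches.
Transitions: 3. Transversions: 1.
R = 3/1 = 3.00.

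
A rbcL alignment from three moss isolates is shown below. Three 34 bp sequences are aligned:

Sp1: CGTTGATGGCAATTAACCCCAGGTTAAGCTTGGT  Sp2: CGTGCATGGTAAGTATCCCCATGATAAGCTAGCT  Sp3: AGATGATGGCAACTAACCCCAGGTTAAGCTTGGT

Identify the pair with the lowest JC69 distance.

Sp1 and Sp3

Sp1–Sp2: 9/34 differ, p = 0.265, d = 0.326.
Sp1–Sp3: 3/34 differ, p = 0.088, d = 0.094.
Sp2–Sp3: 11/34 differ, p = 0.324, d = 0.423.
The smallest distance is between Sp1 and Sp3.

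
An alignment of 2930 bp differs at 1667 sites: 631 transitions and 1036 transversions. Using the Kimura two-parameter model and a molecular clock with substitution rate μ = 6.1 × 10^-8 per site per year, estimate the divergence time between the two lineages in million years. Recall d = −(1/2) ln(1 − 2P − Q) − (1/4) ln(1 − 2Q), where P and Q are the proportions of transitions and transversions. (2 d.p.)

P = 631/2930 ≈ 0.215358 and Q = 1036/2930 ≈ 0.353584.
Under the Kimura two-parameter model, d = −½ ln(1 − 2P − Q) − ¼ ln(1 − 2Q).
1 − 2P − Q = 0.2157, giving −½ ln(0.2157) = 0.766933.
1 − 2Q = 0.292832, giving −¼ ln(0.292832) = 0.307039.
d = 0.766933 + 0.307039 = 1.073972.
Under a molecular clock d = 2μt, so t = d/(2μ) = 1.073972 / (2 × 6.1 × 10^-8) = 8.80 million years.

8.80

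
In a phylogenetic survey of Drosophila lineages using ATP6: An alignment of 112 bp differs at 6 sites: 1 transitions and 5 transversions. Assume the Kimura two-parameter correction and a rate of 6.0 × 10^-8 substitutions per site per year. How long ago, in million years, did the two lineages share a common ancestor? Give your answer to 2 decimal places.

0.46

P = 1/112 ≈ 0.008929 and Q = 5/112 ≈ 0.044643.
Under the Kimura two-parameter model, d = −½ ln(1 − 2P − Q) − ¼ ln(1 − 2Q).
1 − 2P − Q = 0.937499, giving −½ ln(0.937499) = 0.032270.
1 − 2Q = 0.910714, giving −¼ ln(0.910714) = 0.023382.
d = 0.032270 + 0.023382 = 0.055652.
Under a molecular clock d = 2μt, so t = d/(2μ) = 0.055652 / (2 × 6.0 × 10^-8) = 0.46 million years.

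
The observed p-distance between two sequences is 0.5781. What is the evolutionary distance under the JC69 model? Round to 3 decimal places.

d = −(3/4) ln(1 − 4p/3) = −0.75 ln(1 − 0.7708) = −0.75 ln(0.2292)
  = −0.75 × (-1.473160) = 1.104870 substitutions/site.

1.105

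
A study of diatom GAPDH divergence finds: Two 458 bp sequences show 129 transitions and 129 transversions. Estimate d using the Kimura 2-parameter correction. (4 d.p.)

1.1392

P = 129/458 ≈ 0.281659 and Q = 129/458 ≈ 0.281659.
Under the Kimura two-parameter model, d = −½ ln(1 − 2P − Q) − ¼ ln(1 − 2Q).
1 − 2P − Q = 0.155023, giving −½ ln(0.155023) = 0.932091.
1 − 2Q = 0.436682, giving −¼ ln(0.436682) = 0.207138.
d = 0.932091 + 0.207138 = 1.139229.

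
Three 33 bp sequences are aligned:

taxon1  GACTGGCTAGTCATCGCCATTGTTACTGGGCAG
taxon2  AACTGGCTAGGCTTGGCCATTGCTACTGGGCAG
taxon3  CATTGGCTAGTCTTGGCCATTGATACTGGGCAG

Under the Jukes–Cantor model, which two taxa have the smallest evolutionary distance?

taxon2 and taxon3

taxon1–taxon2: 5/33 differ, p = 0.152, d = 0.169.
taxon1–taxon3: 5/33 differ, p = 0.152, d = 0.169.
taxon2–taxon3: 4/33 differ, p = 0.121, d = 0.132.
The smallest distance is between taxon2 and taxon3.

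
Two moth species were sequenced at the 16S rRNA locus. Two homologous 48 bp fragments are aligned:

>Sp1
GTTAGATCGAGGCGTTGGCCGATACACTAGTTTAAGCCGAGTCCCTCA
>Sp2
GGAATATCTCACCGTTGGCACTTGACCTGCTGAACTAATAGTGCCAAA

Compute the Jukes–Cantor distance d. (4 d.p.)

The sequences differ at 25 of 48 sites, so p = 25/48 ≈ 0.520833.
d = −(3/4) ln(1 − 4p/3) = −0.75 ln(1 − 0.694444) = −0.75 ln(0.305556)
  = −0.75 × (-1.185622) = 0.889217 substitutions/site.

0.8892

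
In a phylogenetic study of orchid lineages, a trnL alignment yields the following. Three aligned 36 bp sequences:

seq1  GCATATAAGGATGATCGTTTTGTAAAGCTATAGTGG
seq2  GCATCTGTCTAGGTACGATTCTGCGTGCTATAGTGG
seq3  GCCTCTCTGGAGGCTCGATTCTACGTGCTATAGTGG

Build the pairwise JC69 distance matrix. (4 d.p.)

seq1–seq2: 15/36 sites differ → p ≈ 0.416667, d = −0.75 ln(1 − 0.555556) = 0.608198 ≈ 0.6082.
seq1–seq3: 13/36 sites differ → p ≈ 0.361111, d = −0.75 ln(1 − 0.481481) = 0.492584 ≈ 0.4926.
seq2–seq3: 7/36 sites differ → p ≈ 0.194444, d = −0.75 ln(1 − 0.259259) = 0.225078 ≈ 0.2251.

d(seq1,seq2) = 0.6082, d(seq1,seq3) = 0.4926, d(seq2,seq3) = 0.2251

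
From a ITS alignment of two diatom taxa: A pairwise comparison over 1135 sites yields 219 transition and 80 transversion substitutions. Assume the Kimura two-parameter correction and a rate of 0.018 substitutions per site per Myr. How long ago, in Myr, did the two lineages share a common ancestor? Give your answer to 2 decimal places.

9.52

P = 219/1135 ≈ 0.192952 and Q = 80/1135 ≈ 0.070485.
Under the Kimura two-parameter model, d = −½ ln(1 − 2P − Q) − ¼ ln(1 − 2Q).
1 − 2P − Q = 0.543611, giving −½ ln(0.543611) = 0.304761.
1 − 2Q = 0.85903, giving −¼ ln(0.85903) = 0.037988.
d = 0.304761 + 0.037988 = 0.342749.
Under a molecular clock d = 2μt, so t = d/(2μ) = 0.342749 / (2 × 0.018) = 9.52 Myr.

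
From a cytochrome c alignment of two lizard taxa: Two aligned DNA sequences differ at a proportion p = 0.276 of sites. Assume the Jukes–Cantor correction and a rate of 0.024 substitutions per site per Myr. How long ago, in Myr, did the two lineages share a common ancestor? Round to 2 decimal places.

7.17

d = −(3/4) ln(1 − 4p/3) = −0.75 ln(1 − 0.368) = −0.75 ln(0.632)
  = −0.75 × (-0.458866) = 0.344150 substitutions/site.
Under a molecular clock d = 2μt, so t = d/(2μ) = 0.344150 / (2 × 0.024) = 7.17 Myr.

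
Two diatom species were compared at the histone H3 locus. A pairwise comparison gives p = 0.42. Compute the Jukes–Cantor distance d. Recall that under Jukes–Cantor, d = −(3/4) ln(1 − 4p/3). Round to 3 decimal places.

0.616

d = −(3/4) ln(1 − 4p/3) = −0.75 ln(1 − 0.56) = −0.75 ln(0.44)
  = −0.75 × (-0.820981) = 0.615736 substitutions/site.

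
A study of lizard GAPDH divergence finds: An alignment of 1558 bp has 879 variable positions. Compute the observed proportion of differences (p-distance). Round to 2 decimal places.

p = 879/1558 = 0.564184… ≈ 0.56 (to 2 d.p.).

0.56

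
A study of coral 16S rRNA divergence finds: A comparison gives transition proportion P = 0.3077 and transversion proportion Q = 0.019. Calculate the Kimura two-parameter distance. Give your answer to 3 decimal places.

0.513

Under the Kimura two-parameter model, d = −½ ln(1 − 2P − Q) − ¼ ln(1 − 2Q).
1 − 2P − Q = 0.3656, giving −½ ln(0.3656) = 0.503108.
1 − 2Q = 0.962, giving −¼ ln(0.962) = 0.009685.
d = 0.503108 + 0.009685 = 0.512793.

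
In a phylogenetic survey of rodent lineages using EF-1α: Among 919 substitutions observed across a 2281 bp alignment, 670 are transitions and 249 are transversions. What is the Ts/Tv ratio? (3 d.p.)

2.691

R = 670/249 = 2.690763… ≈ 2.691 (to 3 d.p.).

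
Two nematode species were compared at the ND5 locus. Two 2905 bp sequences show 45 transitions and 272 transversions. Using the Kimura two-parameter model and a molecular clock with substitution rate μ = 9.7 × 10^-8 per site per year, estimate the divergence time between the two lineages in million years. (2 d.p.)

P = 45/2905 ≈ 0.015491 and Q = 272/2905 ≈ 0.093632.
Under the Kimura two-parameter model, d = −½ ln(1 − 2P − Q) − ¼ ln(1 − 2Q).
1 − 2P − Q = 0.875386, giving −½ ln(0.875386) = 0.066545.
1 − 2Q = 0.812736, giving −¼ ln(0.812736) = 0.051837.
d = 0.066545 + 0.051837 = 0.118382.
Under a molecular clock d = 2μt, so t = d/(2μ) = 0.118382 / (2 × 9.7 × 10^-8) = 0.61 million years.

0.61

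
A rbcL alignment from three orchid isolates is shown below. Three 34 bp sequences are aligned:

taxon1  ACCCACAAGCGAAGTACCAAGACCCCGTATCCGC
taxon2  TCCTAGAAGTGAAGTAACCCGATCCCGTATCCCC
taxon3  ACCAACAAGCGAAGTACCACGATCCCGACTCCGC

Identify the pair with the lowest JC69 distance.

taxon1–taxon2: 9/34 differ, p = 0.265, d = 0.326.
taxon1–taxon3: 5/34 differ, p = 0.147, d = 0.164.
taxon2–taxon3: 9/34 differ, p = 0.265, d = 0.326.
The smallest distance is between taxon1 and taxon3.

taxon1 and taxon3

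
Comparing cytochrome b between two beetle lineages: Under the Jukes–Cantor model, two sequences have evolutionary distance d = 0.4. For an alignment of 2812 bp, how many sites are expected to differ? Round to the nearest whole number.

872

Invert JC69: p = (3/4)(1 − e^(−4d/3)) = 0.75 × (1 − e^(-0.533333)) = 0.75 × (1 − 0.586646) = 0.310016.
Expected differing sites = pL ≈ 0.310016 × 2812 = 871.764992 ≈ 872.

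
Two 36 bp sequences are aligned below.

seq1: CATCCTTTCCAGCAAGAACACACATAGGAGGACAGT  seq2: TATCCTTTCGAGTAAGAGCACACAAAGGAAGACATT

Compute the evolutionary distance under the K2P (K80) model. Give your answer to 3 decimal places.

0.228

Of 36 sites, 4 differences are transitions and 3 are transversions, so P = 4/36 ≈ 0.111111 and Q = 3/36 ≈ 0.083333.
Under the Kimura two-parameter model, d = −½ ln(1 − 2P − Q) − ¼ ln(1 − 2Q).
1 − 2P − Q = 0.694445, giving −½ ln(0.694445) = 0.182321.
1 − 2Q = 0.833334, giving −¼ ln(0.833334) = 0.045580.
d = 0.182321 + 0.045580 = 0.227901.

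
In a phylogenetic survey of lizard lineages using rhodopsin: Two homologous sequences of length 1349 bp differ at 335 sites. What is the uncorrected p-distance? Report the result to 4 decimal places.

0.2483

p = 335/1349 = 0.248332… ≈ 0.2483 (to 4 d.p.).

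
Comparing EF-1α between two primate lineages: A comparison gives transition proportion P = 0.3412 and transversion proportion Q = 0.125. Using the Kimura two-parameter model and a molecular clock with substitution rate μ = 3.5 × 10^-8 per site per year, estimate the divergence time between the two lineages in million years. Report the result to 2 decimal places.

12.79

Under the Kimura two-parameter model, d = −½ ln(1 − 2P − Q) − ¼ ln(1 − 2Q).
1 − 2P − Q = 0.1926, giving −½ ln(0.1926) = 0.823570.
1 − 2Q = 0.75, giving −¼ ln(0.75) = 0.071921.
d = 0.823570 + 0.071921 = 0.895491.
Under a molecular clock d = 2μt, so t = d/(2μ) = 0.895491 / (2 × 3.5 × 10^-8) = 12.79 million years.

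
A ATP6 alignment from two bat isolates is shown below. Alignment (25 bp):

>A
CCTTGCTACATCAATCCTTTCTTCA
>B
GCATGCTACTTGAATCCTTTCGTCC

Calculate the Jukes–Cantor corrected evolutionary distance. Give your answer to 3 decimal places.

The sequences differ at 6 of 25 sites (1, 3, 10, 12, 22, 25), so p = 6/25 = 0.24.
d = −(3/4) ln(1 − 4p/3) = −0.75 ln(1 − 0.32) = −0.75 ln(0.68)
  = −0.75 × (-0.385662) = 0.289247 substitutions/site.

0.289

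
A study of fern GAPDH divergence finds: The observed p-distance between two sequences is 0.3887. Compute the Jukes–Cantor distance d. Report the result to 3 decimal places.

d = −(3/4) ln(1 − 4p/3) = −0.75 ln(1 − 0.518267) = −0.75 ln(0.481733)
  = −0.75 × (-0.730365) = 0.547774 substitutions/site.

0.548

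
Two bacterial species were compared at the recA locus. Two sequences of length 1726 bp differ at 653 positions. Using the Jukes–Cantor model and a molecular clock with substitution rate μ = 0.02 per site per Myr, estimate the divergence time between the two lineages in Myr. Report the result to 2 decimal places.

p = 653/1726 ≈ 0.378331.
d = −(3/4) ln(1 − 4p/3) = −0.75 ln(1 − 0.504441) = −0.75 ln(0.495559)
  = −0.75 × (-0.702069) = 0.526552 substitutions/site.
Under a molecular clock d = 2μt, so t = d/(2μ) = 0.526552 / (2 × 0.02) = 13.16 Myr.

13.16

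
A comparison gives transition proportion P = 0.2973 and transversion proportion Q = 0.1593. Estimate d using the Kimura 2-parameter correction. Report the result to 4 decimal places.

0.7969

Under the Kimura two-parameter model, d = −½ ln(1 − 2P − Q) − ¼ ln(1 − 2Q).
1 − 2P − Q = 0.2461, giving −½ ln(0.2461) = 0.701009.
1 − 2Q = 0.6814, giving −¼ ln(0.6814) = 0.095901.
d = 0.701009 + 0.095901 = 0.796910.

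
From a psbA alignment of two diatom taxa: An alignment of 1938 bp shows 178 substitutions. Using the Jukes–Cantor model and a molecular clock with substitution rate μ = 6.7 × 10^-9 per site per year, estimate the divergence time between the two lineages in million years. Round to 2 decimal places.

7.31

p = 178/1938 ≈ 0.091847.
d = −(3/4) ln(1 − 4p/3) = −0.75 ln(1 − 0.122463) = −0.75 ln(0.877537)
  = −0.75 × (-0.130636) = 0.097977 substitutions/site.
Under a molecular clock d = 2μt, so t = d/(2μ) = 0.097977 / (2 × 6.7 × 10^-9) = 7.31 million years.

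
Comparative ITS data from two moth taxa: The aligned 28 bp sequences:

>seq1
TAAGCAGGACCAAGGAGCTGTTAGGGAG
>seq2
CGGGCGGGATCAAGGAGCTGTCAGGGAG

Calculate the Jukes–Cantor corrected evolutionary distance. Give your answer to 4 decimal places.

0.2524

The sequences differ at 6 of 28 sites (1, 2, 3, 6, 10, 22), so p = 6/28 ≈ 0.214286.
d = −(3/4) ln(1 − 4p/3) = −0.75 ln(1 − 0.285715) = −0.75 ln(0.714285)
  = −0.75 × (-0.336473) = 0.252355 substitutions/site.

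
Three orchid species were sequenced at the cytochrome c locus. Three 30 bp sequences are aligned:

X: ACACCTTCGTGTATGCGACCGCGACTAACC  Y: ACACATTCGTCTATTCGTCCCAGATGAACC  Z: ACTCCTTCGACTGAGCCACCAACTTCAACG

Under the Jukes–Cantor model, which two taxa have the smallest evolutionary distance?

X and Y

X–Y: 8/30 differ, p = 0.267, d = 0.330.
X–Z: 13/30 differ, p = 0.433, d = 0.647.
Y–Z: 13/30 differ, p = 0.433, d = 0.647.
The smallest distance is between X and Y.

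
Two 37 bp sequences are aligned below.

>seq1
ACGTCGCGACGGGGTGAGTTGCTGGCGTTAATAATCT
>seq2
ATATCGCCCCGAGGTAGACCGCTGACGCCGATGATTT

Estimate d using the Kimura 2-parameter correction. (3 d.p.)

Of 37 sites, 14 differences are transitions and 2 are transversions, so P = 14/37 ≈ 0.378378 and Q = 2/37 ≈ 0.054054.
Under the Kimura two-parameter model, d = −½ ln(1 − 2P − Q) − ¼ ln(1 − 2Q).
1 − 2P − Q = 0.18919, giving −½ ln(0.18919) = 0.832502.
1 − 2Q = 0.891892, giving −¼ ln(0.891892) = 0.028603.
d = 0.832502 + 0.028603 = 0.861105.

0.861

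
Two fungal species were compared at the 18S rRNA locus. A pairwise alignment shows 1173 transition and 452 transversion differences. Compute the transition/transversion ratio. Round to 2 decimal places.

R = 1173/452 = 2.595132… ≈ 2.60 (to 2 d.p.).

2.60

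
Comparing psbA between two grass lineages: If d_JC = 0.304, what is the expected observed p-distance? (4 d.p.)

0.2499

p = (3/4)(1 − e^(−4d/3)) = 0.75 × (1 − e^(-0.405333)) = 0.75 × (1 − 0.666755) = 0.249934.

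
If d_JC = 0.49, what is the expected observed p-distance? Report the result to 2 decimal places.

p = (3/4)(1 − e^(−4d/3)) = 0.75 × (1 − e^(-0.653333)) = 0.75 × (1 − 0.520309) = 0.359768.

0.36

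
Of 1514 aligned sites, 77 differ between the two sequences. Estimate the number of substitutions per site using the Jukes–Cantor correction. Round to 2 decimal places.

p = 77/1514 ≈ 0.050859.
d = −(3/4) ln(1 − 4p/3) = −0.75 ln(1 − 0.067812) = −0.75 ln(0.932188)
  = −0.75 × (-0.070221) = 0.052666 substitutions/site.

0.05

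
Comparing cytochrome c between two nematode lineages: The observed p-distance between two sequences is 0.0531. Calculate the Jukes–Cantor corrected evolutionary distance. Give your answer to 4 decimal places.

0.0551

d = −(3/4) ln(1 − 4p/3) = −0.75 ln(1 − 0.0708) = −0.75 ln(0.9292)
  = −0.75 × (-0.073431) = 0.055073 substitutions/site.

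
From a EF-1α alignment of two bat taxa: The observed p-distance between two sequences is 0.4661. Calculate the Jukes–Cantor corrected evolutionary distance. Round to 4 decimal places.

d = −(3/4) ln(1 − 4p/3) = −0.75 ln(1 − 0.621467) = −0.75 ln(0.378533)
  = −0.75 × (-0.971452) = 0.728589 substitutions/site.

0.7286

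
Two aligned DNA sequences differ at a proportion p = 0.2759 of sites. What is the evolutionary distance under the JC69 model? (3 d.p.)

d = −(3/4) ln(1 − 4p/3) = −0.75 ln(1 − 0.367867) = −0.75 ln(0.632133)
  = −0.75 × (-0.458655) = 0.343991 substitutions/site.

0.344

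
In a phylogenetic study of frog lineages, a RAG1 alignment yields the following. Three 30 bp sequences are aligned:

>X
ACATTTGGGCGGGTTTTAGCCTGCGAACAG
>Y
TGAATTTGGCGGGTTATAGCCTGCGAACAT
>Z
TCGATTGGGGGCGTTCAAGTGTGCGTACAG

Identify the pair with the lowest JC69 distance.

X–Y: 6/30 differ, p = 0.200, d = 0.233.
X–Z: 10/30 differ, p = 0.333, d = 0.441.
Y–Z: 11/30 differ, p = 0.367, d = 0.503.
The smallest distance is between X and Y.

X and Y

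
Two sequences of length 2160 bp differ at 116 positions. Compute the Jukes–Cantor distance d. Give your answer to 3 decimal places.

0.056

p = 116/2160 ≈ 0.053704.
d = −(3/4) ln(1 − 4p/3) = −0.75 ln(1 − 0.071605) = −0.75 ln(0.928395)
  = −0.75 × (-0.074298) = 0.055724 substitutions/site.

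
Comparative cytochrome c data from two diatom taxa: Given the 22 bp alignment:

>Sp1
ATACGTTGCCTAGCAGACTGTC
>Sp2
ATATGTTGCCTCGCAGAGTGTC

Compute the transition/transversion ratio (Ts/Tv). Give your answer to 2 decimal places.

0.50

Transitions are A↔G and C↔T; transversions are all other mismatches.
Transitions: 1. Transversions: 2.
R = 1/2 = 0.50.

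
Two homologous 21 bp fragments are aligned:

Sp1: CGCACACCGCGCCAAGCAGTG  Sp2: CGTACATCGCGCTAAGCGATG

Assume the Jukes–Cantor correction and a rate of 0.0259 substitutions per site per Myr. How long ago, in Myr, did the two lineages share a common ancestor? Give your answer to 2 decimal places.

5.53

The sequences differ at 5 of 21 sites (3, 7, 13, 18, 19), so p = 5/21 ≈ 0.238095.
d = −(3/4) ln(1 − 4p/3) = −0.75 ln(1 − 0.31746) = −0.75 ln(0.68254)
  = −0.75 × (-0.381934) = 0.286451 substitutions/site.
Under a molecular clock d = 2μt, so t = d/(2μ) = 0.286451 / (2 × 0.0259) = 5.53 Myr.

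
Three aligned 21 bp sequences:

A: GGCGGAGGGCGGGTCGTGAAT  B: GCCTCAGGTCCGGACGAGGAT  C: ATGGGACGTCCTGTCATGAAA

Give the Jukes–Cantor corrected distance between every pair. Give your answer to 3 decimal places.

d(A,B) = 0.532, d(A,C) = 0.635, d(B,C) = 1.076

A–B: 8/21 sites differ → p ≈ 0.380952, d = −0.75 ln(1 − 0.507936) = 0.531860 ≈ 0.532.
A–C: 9/21 sites differ → p ≈ 0.428571, d = −0.75 ln(1 − 0.571428) = 0.635472 ≈ 0.635.
B–C: 12/21 sites differ → p ≈ 0.571429, d = −0.75 ln(1 − 0.761905) = 1.076314 ≈ 1.076.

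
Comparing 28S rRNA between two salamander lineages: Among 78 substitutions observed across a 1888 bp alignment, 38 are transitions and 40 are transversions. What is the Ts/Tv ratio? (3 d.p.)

R = 38/40 = 0.950.

0.950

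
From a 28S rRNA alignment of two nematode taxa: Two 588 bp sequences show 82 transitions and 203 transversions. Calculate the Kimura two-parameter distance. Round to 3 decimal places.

0.782

P = 82/588 ≈ 0.139456 and Q = 203/588 ≈ 0.345238.
Under the Kimura two-parameter model, d = −½ ln(1 − 2P − Q) − ¼ ln(1 − 2Q).
1 − 2P − Q = 0.37585, giving −½ ln(0.37585) = 0.489283.
1 − 2Q = 0.309524, giving −¼ ln(0.309524) = 0.293180.
d = 0.489283 + 0.293180 = 0.782463.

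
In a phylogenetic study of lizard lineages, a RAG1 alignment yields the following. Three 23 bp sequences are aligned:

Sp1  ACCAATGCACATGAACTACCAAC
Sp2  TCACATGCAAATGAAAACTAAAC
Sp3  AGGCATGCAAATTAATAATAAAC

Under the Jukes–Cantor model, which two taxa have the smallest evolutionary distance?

Sp1–Sp2: 9/23 differ, p = 0.391, d = 0.553.
Sp1–Sp3: 9/23 differ, p = 0.391, d = 0.553.
Sp2–Sp3: 6/23 differ, p = 0.261, d = 0.321.
The smallest distance is between Sp2 and Sp3.

Sp2 and Sp3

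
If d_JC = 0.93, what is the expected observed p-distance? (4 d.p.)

0.5330

p = (3/4)(1 − e^(−4d/3)) = 0.75 × (1 − e^(-1.24)) = 0.75 × (1 − 0.289384) = 0.532962.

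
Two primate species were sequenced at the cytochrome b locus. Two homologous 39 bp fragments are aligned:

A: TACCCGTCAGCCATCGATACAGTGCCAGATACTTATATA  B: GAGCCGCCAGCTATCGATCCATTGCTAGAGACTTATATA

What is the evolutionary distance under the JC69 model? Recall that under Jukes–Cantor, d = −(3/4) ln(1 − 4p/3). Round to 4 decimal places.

0.2396

The sequences differ at 8 of 39 sites (1, 3, 7, 12, 19, 22, 26, 30), so p = 8/39 ≈ 0.205128.
d = −(3/4) ln(1 − 4p/3) = −0.75 ln(1 − 0.273504) = −0.75 ln(0.726496)
  = −0.75 × (-0.319522) = 0.239642 substitutions/site.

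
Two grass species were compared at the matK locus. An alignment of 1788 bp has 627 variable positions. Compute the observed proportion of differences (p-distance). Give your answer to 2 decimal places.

0.35

p = 627/1788 = 0.350671… ≈ 0.35 (to 2 d.p.).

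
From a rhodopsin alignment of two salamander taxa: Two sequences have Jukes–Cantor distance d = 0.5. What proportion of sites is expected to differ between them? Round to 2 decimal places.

0.36

p = (3/4)(1 − e^(−4d/3)) = 0.75 × (1 − e^(-0.666667)) = 0.75 × (1 − 0.513417) = 0.364937.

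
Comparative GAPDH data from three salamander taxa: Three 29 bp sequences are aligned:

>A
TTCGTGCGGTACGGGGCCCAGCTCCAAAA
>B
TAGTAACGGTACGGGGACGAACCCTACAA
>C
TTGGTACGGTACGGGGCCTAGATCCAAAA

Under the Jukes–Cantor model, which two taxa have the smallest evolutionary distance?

A–B: 11/29 differ, p = 0.379, d = 0.529.
A–C: 4/29 differ, p = 0.138, d = 0.152.
B–C: 10/29 differ, p = 0.345, d = 0.462.
The smallest distance is between A and C.

A and C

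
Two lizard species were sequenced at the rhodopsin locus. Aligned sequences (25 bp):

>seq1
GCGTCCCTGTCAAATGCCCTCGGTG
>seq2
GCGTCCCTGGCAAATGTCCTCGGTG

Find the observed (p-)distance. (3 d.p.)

0.080

The sequences differ at 2 of 25 positions (sites 10, 17).
p = 2/25 = 0.080.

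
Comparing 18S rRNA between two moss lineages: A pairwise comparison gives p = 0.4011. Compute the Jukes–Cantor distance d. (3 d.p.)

d = −(3/4) ln(1 − 4p/3) = −0.75 ln(1 − 0.5348) = −0.75 ln(0.4652)
  = −0.75 × (-0.765288) = 0.573966 substitutions/site.

0.574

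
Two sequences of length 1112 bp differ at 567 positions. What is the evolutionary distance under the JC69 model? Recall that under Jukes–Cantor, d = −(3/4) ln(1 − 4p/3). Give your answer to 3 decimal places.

0.854

p = 567/1112 ≈ 0.509892.
d = −(3/4) ln(1 − 4p/3) = −0.75 ln(1 − 0.679856) = −0.75 ln(0.320144)
  = −0.75 × (-1.138984) = 0.854238 substitutions/site.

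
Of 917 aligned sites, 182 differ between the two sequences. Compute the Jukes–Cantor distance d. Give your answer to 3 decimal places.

0.231

p = 182/917 ≈ 0.198473.
d = −(3/4) ln(1 − 4p/3) = −0.75 ln(1 − 0.264631) = −0.75 ln(0.735369)
  = −0.75 × (-0.307383) = 0.230537 substitutions/site.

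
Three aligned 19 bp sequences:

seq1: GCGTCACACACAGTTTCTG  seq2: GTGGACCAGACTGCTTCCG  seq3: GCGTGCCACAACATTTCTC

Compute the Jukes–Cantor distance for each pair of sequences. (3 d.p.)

d(seq1,seq2) = 0.618, d(seq1,seq3) = 0.410, d(seq2,seq3) = 0.907

seq1–seq2: 8/19 sites differ → p ≈ 0.421053, d = −0.75 ln(1 − 0.561404) = 0.618132 ≈ 0.618.
seq1–seq3: 6/19 sites differ → p ≈ 0.315789, d = −0.75 ln(1 − 0.421052) = 0.409907 ≈ 0.410.
seq2–seq3: 10/19 sites differ → p ≈ 0.526316, d = −0.75 ln(1 − 0.701755) = 0.907380 ≈ 0.907.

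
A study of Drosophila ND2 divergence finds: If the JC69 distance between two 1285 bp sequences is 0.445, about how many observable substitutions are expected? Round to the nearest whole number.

431

Invert JC69: p = (3/4)(1 − e^(−4d/3)) = 0.75 × (1 − e^(-0.593333)) = 0.75 × (1 − 0.552483) = 0.335638.
Expected differing sites = pL ≈ 0.335638 × 1285 = 431.29483 ≈ 431.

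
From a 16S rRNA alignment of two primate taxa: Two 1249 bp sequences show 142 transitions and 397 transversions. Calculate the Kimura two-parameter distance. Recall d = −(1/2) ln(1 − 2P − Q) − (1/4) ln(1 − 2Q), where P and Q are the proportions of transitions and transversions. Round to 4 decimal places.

P = 142/1249 ≈ 0.113691 and Q = 397/1249 ≈ 0.317854.
Under the Kimura two-parameter model, d = −½ ln(1 − 2P − Q) − ¼ ln(1 − 2Q).
1 − 2P − Q = 0.454764, giving −½ ln(0.454764) = 0.393988.
1 − 2Q = 0.364292, giving −¼ ln(0.364292) = 0.252450.
d = 0.393988 + 0.252450 = 0.646438.

0.6464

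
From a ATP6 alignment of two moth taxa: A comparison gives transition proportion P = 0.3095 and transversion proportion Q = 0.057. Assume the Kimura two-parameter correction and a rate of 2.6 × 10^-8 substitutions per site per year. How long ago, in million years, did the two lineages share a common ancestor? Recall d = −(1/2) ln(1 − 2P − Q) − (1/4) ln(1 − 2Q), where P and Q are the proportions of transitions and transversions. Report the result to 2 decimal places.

11.42

Under the Kimura two-parameter model, d = −½ ln(1 − 2P − Q) − ¼ ln(1 − 2Q).
1 − 2P − Q = 0.324, giving −½ ln(0.324) = 0.563506.
1 − 2Q = 0.886, giving −¼ ln(0.886) = 0.030260.
d = 0.563506 + 0.030260 = 0.593766.
Under a molecular clock d = 2μt, so t = d/(2μ) = 0.593766 / (2 × 2.6 × 10^-8) = 11.42 million years.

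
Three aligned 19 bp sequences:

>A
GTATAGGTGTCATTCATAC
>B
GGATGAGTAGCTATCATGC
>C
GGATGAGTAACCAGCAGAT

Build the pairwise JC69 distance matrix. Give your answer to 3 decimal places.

A–B: 8/19 sites differ → p ≈ 0.421053, d = −0.75 ln(1 − 0.561404) = 0.618132 ≈ 0.618.
A–C: 10/19 sites differ → p ≈ 0.526316, d = −0.75 ln(1 − 0.701755) = 0.907380 ≈ 0.907.
B–C: 6/19 sites differ → p ≈ 0.315789, d = −0.75 ln(1 − 0.421052) = 0.409907 ≈ 0.410.

d(A,B) = 0.618, d(A,C) = 0.907, d(B,C) = 0.410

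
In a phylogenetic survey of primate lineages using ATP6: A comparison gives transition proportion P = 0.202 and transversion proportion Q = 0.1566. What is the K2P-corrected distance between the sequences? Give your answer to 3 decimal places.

Under the Kimura two-parameter model, d = −½ ln(1 − 2P − Q) − ¼ ln(1 − 2Q).
1 − 2P − Q = 0.4394, giving −½ ln(0.4394) = 0.411173.
1 − 2Q = 0.6868, giving −¼ ln(0.6868) = 0.093928.
d = 0.411173 + 0.093928 = 0.505101.

0.505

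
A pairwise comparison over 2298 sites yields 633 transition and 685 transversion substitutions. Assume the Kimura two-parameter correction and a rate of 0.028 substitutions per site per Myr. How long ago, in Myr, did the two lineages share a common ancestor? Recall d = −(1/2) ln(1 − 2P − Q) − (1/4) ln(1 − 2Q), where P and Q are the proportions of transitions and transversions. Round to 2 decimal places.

P = 633/2298 ≈ 0.275457 and Q = 685/2298 ≈ 0.298085.
Under the Kimura two-parameter model, d = −½ ln(1 − 2P − Q) − ¼ ln(1 − 2Q).
1 − 2P − Q = 0.151001, giving −½ ln(0.151001) = 0.945234.
1 − 2Q = 0.40383, giving −¼ ln(0.40383) = 0.226690.
d = 0.945234 + 0.226690 = 1.171924.
Under a molecular clock d = 2μt, so t = d/(2μ) = 1.171924 / (2 × 0.028) = 20.93 Myr.

20.93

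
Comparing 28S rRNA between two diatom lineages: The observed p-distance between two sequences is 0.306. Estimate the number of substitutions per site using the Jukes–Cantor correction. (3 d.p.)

d = −(3/4) ln(1 − 4p/3) = −0.75 ln(1 − 0.408) = −0.75 ln(0.592)
  = −0.75 × (-0.524249) = 0.393187 substitutions/site.

0.393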